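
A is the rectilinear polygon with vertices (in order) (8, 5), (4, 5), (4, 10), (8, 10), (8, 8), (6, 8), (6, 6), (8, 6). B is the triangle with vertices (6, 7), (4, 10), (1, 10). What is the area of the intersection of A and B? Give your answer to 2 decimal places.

The intersection is the polygon with vertices (4,10), (6,7), (4,8.2).
By the shoelace formula its area is 1.80.

1.80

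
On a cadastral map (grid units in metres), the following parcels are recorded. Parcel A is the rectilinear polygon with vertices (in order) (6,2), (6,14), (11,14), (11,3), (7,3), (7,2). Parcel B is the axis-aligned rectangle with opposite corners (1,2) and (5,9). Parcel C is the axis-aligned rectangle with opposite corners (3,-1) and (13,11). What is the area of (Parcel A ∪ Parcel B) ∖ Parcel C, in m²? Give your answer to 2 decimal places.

|Parcel A ∪ Parcel B| = 84.
|(Parcel A ∪ Parcel B) ∩ Parcel C| = 55.
|(Parcel A ∪ Parcel B) ∖ Parcel C| = 84 − 55 = 29.00.

29.00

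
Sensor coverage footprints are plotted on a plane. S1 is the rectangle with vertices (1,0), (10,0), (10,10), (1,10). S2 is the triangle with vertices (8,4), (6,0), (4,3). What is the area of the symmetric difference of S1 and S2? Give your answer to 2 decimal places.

83.00

|S1| = 90, |S2| = 7, |S1∩S2| = 7.
|S1 △ S2| = |S1| + |S2| − 2·|S1∩S2| = 90 + 7 − 14 = 83.00.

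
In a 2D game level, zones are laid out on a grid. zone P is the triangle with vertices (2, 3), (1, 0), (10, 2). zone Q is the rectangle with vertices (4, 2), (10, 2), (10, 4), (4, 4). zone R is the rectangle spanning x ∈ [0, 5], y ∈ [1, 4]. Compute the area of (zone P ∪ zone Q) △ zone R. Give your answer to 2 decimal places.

22.42

|zone P ∪ zone Q| = 22.25.
|(zone P ∪ zone Q) ∩ zone R| = 7.4167.
|(zone P ∪ zone Q) △ zone R| = 22.25 + 15 − 14.8333 = 22.42.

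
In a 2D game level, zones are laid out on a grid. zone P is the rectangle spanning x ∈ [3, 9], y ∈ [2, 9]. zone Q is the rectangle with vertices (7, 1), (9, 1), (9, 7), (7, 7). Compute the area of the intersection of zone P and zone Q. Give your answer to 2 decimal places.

10.00

|zone P∩zone Q|: x∈[7,9], y∈[2,7] → 2·5 = 10.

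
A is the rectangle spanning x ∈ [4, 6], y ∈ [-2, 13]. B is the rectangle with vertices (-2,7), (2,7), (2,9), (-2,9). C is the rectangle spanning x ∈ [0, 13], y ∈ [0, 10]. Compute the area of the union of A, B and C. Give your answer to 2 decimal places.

By inclusion–exclusion:
Individual areas: |A| = 30, |B| = 8, |C| = 130.
|A∩B| = 0 (no overlap).
|A∩C|: x∈[4,6], y∈[0,10] → 2·10 = 20.
|B∩C|: x∈[0,2], y∈[7,9] → 2·2 = 4.
|A∩B∩C| = 0.
|A ∪ B ∪ C| = 168 − 24 + 0 = 144.00.

144.00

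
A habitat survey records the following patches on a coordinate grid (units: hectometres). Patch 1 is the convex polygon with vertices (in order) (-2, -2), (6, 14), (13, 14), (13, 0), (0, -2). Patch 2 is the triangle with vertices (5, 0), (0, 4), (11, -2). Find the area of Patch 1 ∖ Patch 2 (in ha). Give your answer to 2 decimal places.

156.96

|Patch 1| = 163, |Patch 1∩Patch 2| = 6.037.
|Patch 1 ∖ Patch 2| = |Patch 1| − |Patch 1∩Patch 2| = 163 − 6.037 = 156.96.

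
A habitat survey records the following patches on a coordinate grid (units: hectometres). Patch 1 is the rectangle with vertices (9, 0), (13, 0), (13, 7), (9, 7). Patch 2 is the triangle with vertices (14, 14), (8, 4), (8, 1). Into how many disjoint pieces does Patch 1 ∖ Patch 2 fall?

2

Patch 1 ∖ Patch 2 splits into 2 disjoint pieces (area 24.609, area 0.5333).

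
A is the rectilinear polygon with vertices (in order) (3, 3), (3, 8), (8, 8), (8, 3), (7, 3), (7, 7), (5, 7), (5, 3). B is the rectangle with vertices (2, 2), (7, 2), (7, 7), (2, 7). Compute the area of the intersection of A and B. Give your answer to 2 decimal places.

8.00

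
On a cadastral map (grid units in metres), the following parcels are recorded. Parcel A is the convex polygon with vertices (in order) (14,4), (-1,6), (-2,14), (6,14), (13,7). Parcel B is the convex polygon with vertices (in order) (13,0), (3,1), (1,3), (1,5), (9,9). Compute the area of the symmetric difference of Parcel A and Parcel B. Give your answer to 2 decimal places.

132.48

|Parcel A| = 106, |Parcel B| = 65, |Parcel A∩Parcel B| = 19.2603.
|Parcel A △ Parcel B| = |Parcel A| + |Parcel B| − 2·|Parcel A∩Parcel B| = 106 + 65 − 38.5205 = 132.48.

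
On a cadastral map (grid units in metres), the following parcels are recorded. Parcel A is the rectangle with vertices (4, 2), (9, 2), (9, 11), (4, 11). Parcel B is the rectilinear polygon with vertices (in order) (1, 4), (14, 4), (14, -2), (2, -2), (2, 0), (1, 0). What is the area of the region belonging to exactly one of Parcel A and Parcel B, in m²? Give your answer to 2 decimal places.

|Parcel A| = 45, |Parcel B| = 76, |Parcel A∩Parcel B| = 10.
|Parcel A △ Parcel B| = |Parcel A| + |Parcel B| − 2·|Parcel A∩Parcel B| = 45 + 76 − 20 = 101.00.

101.00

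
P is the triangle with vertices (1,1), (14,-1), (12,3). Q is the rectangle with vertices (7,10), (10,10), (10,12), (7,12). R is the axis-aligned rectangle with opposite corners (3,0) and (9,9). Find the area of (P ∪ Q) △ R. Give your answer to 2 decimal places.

|P ∪ Q| = 30.
|(P ∪ Q) ∩ R| = 9.8969.
|(P ∪ Q) △ R| = 30 + 54 − 19.7937 = 64.21.

64.21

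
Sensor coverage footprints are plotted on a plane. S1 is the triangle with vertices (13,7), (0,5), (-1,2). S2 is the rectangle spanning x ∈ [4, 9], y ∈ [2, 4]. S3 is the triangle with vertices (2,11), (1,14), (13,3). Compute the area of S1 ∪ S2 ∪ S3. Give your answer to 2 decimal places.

By inclusion–exclusion:
Individual areas: |S1| = 18.5, |S2| = 10, |S3| = 12.5.
|S1∩S2| = 0.0643.
|S1∩S3| = 0.5094.
|S2∩S3| = 0.
|S1∩S2∩S3| = 0.
|S1 ∪ S2 ∪ S3| = 41 − 0.5737 + 0 = 40.43.

40.43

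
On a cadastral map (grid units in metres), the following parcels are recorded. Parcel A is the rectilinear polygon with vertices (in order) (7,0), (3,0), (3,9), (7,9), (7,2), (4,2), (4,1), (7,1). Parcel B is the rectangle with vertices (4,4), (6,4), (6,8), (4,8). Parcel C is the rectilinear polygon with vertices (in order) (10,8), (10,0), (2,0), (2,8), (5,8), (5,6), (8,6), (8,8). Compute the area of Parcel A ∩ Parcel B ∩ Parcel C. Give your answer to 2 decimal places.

6.00

The intersection is the polygon with vertices (4,8), (5,8), (5,6), (6,6), (6,4), (4,4).
By the shoelace formula its area is 6.00.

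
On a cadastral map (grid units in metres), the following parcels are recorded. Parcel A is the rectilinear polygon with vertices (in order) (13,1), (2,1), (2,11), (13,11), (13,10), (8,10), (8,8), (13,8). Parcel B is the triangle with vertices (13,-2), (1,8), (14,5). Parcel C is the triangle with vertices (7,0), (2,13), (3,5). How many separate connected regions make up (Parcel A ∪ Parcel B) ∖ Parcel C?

2

(Parcel A ∪ Parcel B) ∖ Parcel C splits into 2 disjoint pieces (area 14.4513, area 82.0923).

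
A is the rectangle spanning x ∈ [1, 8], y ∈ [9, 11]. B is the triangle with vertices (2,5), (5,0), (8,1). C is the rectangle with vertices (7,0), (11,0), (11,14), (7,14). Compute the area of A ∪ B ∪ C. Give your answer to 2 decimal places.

By inclusion–exclusion:
Individual areas: |A| = 14, |B| = 9, |C| = 56.
|A∩B| = 0.
|A∩C|: x∈[7,8], y∈[9,11] → 1·2 = 2.
|B∩C| = 0.5.
|A∩B∩C| = 0.
|A ∪ B ∪ C| = 79 − 2.5 + 0 = 76.50.

76.50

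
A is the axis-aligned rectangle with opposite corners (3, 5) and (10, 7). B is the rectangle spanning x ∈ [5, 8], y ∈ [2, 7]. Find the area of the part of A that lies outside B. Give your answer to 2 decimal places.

|A∩B|: x∈[5,8], y∈[5,7] → 3·2 = 6.
|A| = 14.
|A ∖ B| = |A| − |A∩B| = 14 − 6 = 8.00.

8.00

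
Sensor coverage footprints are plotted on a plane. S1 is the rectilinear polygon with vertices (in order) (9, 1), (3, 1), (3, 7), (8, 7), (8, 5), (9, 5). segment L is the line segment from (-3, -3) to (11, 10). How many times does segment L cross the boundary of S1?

2

The segment meets the boundary at (7.769,7), (3,2.571).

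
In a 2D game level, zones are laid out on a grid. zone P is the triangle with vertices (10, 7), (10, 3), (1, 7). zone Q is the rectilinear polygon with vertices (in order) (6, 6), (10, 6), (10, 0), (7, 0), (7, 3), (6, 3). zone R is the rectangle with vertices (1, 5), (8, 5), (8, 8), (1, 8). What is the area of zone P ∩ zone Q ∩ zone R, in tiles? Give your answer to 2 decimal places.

The intersection is the polygon with vertices (6,6), (8,6), (8,5), (6,5).
By the shoelace formula its area is 2.00.

2.00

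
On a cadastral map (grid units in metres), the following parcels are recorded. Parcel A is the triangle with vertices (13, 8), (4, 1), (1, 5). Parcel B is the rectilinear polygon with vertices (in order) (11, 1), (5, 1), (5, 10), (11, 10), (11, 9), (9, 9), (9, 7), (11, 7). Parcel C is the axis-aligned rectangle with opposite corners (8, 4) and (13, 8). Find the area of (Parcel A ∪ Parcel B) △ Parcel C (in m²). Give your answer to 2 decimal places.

60.06

|Parcel A ∪ Parcel B| = 63.1667.
|(Parcel A ∪ Parcel B) ∩ Parcel C| = 11.5556.
|(Parcel A ∪ Parcel B) △ Parcel C| = 63.1667 + 20 − 23.1111 = 60.06.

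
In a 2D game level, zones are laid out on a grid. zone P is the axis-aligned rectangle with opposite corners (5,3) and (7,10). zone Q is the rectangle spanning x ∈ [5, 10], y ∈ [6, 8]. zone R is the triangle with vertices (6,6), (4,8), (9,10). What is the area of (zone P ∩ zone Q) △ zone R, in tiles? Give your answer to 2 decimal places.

|zone P ∩ zone Q| = 4.
|(zone P ∩ zone Q) ∩ zone R| = 2.8333.
|(zone P ∩ zone Q) △ zone R| = 4 + 7 − 5.6667 = 5.33.

5.33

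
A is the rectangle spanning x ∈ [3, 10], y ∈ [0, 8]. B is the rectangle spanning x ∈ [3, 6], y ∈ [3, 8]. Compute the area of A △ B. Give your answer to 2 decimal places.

|A∩B|: x∈[3,6], y∈[3,8] → 3·5 = 15.
|A △ B| = |A| + |B| − 2·|A∩B| = 56 + 15 − 30 = 41.00.

41.00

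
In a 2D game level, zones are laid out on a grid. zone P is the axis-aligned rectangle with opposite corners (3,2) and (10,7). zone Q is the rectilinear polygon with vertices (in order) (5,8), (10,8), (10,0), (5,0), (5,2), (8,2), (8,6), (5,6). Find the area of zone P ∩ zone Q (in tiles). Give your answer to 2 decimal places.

13.00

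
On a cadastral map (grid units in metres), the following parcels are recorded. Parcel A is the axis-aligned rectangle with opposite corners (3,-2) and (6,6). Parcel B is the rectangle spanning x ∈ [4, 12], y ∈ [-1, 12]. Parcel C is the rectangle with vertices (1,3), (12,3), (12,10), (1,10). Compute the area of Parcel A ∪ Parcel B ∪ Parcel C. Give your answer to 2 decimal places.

By inclusion–exclusion:
Individual areas: |Parcel A| = 24, |Parcel B| = 104, |Parcel C| = 77.
|Parcel A∩Parcel B|: x∈[4,6], y∈[-1,6] → 2·7 = 14.
|Parcel A∩Parcel C|: x∈[3,6], y∈[3,6] → 3·3 = 9.
|Parcel B∩Parcel C|: x∈[4,12], y∈[3,10] → 8·7 = 56.
|Parcel A∩Parcel B∩Parcel C| = 6.
|Parcel A ∪ Parcel B ∪ Parcel C| = 205 − 79 + 6 = 132.00.

132.00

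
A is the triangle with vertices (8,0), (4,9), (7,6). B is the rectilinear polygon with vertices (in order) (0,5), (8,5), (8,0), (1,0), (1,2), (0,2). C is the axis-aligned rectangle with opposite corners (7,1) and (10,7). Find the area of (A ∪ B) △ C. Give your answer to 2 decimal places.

|A ∪ B| = 42.0278.
|(A ∪ B) ∩ C| = 4.0833.
|(A ∪ B) △ C| = 42.0278 + 18 − 8.1667 = 51.86.

51.86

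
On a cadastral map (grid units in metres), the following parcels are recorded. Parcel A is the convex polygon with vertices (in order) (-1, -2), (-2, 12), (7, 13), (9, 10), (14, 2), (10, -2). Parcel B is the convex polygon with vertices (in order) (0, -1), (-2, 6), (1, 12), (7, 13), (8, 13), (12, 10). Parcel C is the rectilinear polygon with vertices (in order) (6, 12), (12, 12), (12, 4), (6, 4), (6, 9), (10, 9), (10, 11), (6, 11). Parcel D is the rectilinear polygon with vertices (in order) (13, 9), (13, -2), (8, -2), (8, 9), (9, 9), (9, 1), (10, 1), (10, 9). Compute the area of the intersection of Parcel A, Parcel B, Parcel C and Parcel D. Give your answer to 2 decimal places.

2.22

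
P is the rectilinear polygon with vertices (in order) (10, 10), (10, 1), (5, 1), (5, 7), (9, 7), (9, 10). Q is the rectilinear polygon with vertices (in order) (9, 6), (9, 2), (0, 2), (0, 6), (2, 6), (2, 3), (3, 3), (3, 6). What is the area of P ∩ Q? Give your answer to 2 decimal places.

The intersection is the polygon with vertices (5,6), (9,6), (9,2), (5,2).
By the shoelace formula its area is 16.00.

16.00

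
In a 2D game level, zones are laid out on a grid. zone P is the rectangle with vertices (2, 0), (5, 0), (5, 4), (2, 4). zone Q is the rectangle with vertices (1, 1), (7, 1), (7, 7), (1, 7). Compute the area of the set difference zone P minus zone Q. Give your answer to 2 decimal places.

|zone P∩zone Q|: x∈[2,5], y∈[1,4] → 3·3 = 9.
|zone P| = 12.
|zone P ∖ zone Q| = |zone P| − |zone P∩zone Q| = 12 − 9 = 3.00.

3.00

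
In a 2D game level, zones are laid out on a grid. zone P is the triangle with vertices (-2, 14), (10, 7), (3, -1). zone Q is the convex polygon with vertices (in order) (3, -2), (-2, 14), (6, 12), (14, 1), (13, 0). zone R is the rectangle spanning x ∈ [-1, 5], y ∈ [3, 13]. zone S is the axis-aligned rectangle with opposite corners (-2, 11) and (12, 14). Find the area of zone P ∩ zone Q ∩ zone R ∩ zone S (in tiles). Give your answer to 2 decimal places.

4.86

The intersection is the polygon with vertices (-1,13), (-0.286,13), (3.143,11), (-1,11).
By the shoelace formula its area is 4.86.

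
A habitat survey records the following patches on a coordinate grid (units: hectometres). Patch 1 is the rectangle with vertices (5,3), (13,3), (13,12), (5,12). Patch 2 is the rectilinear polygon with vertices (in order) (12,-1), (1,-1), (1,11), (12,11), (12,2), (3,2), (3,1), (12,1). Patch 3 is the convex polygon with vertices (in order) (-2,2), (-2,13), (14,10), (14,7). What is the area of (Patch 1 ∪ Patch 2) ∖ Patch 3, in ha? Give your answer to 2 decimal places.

65.25

|Patch 1 ∪ Patch 2| = 139.
|(Patch 1 ∪ Patch 2) ∩ Patch 3| = 73.75.
|(Patch 1 ∪ Patch 2) ∖ Patch 3| = 139 − 73.75 = 65.25.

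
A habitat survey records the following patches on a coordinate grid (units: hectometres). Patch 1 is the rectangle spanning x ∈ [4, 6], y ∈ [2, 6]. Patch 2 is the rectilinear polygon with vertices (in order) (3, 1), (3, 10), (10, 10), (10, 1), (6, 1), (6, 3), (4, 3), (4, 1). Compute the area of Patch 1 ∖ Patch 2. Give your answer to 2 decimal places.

|Patch 1| = 8, |Patch 1∩Patch 2| = 6.
|Patch 1 ∖ Patch 2| = |Patch 1| − |Patch 1∩Patch 2| = 8 − 6 = 2.00.

2.00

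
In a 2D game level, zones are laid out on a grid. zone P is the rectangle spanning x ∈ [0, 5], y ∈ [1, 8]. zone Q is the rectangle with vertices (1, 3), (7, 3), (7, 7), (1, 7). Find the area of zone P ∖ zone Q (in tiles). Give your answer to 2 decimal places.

19.00

|zone P∩zone Q|: x∈[1,5], y∈[3,7] → 4·4 = 16.
|zone P| = 35.
|zone P ∖ zone Q| = |zone P| − |zone P∩zone Q| = 35 − 16 = 19.00.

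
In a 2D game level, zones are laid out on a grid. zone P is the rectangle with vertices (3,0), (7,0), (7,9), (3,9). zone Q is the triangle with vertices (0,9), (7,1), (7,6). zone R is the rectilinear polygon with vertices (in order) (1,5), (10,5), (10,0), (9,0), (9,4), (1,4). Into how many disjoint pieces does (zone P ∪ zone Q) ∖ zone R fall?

(zone P ∪ zone Q) ∖ zone R splits into 2 disjoint pieces (area 16, area 19.2143).

2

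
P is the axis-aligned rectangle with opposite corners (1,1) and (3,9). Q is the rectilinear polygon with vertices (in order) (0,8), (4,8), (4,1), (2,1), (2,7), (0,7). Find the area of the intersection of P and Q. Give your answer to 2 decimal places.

8.00

The intersection is the polygon with vertices (3,1), (2,1), (2,7), (1,7), (1,8), (3,8).
By the shoelace formula its area is 8.00.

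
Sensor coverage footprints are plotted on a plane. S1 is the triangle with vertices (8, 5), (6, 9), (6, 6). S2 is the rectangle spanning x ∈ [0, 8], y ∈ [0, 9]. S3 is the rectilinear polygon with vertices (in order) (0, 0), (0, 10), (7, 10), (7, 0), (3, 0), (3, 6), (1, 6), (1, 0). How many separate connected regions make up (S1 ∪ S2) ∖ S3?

(S1 ∪ S2) ∖ S3 splits into 2 disjoint pieces (area 9, area 12).

2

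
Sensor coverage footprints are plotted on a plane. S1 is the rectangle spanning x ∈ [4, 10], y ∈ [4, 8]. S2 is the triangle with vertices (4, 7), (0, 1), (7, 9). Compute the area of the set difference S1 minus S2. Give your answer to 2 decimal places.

|S1| = 24, |S1∩S2| = 1.8304.
|S1 ∖ S2| = |S1| − |S1∩S2| = 24 − 1.8304 = 22.17.

22.17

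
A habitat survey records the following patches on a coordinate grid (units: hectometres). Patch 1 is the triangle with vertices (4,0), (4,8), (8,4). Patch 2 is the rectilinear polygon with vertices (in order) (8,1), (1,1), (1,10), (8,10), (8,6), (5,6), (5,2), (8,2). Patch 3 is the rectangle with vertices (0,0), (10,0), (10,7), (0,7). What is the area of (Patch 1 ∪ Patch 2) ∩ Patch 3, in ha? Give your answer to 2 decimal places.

38.50

|Patch 1 ∪ Patch 2| = 59.5.
|(Patch 1 ∪ Patch 2) ∩ Patch 3| = 38.50.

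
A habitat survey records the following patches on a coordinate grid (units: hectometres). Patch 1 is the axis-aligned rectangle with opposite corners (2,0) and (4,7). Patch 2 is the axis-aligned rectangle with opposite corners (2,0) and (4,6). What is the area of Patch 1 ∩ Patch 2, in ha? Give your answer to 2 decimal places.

12.00

|Patch 1∩Patch 2|: x∈[2,4], y∈[0,6] → 2·6 = 12.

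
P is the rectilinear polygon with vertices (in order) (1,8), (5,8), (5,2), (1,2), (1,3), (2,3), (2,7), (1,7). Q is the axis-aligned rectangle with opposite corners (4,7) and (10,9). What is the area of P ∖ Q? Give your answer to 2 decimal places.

|P| = 20, |P∩Q| = 1.
|P ∖ Q| = |P| − |P∩Q| = 20 − 1 = 19.00.

19.00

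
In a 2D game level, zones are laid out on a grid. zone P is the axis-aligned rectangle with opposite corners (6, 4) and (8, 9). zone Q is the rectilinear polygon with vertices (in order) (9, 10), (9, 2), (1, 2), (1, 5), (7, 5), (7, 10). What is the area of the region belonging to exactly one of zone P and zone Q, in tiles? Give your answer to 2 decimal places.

32.00

|zone P| = 10, |zone Q| = 34, |zone P∩zone Q| = 6.
|zone P △ zone Q| = |zone P| + |zone Q| − 2·|zone P∩zone Q| = 10 + 34 − 12 = 32.00.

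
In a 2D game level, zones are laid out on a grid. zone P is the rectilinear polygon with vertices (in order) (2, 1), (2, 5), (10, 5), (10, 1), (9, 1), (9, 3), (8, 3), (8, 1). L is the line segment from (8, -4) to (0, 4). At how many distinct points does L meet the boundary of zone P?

2

The segment meets the boundary at (2,2), (3,1).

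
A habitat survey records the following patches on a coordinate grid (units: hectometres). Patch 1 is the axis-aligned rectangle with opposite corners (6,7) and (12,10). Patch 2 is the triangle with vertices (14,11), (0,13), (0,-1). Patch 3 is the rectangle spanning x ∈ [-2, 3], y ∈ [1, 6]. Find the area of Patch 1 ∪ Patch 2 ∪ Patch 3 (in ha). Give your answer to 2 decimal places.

By inclusion–exclusion:
Individual areas: |Patch 1| = 18, |Patch 2| = 98, |Patch 3| = 25.
|Patch 1∩Patch 2| = 14.9524.
|Patch 1∩Patch 3| = 0 (no overlap).
|Patch 2∩Patch 3| = 14.8095.
|Patch 1∩Patch 2∩Patch 3| = 0.
|Patch 1 ∪ Patch 2 ∪ Patch 3| = 141 − 29.7619 + 0 = 111.24.

111.24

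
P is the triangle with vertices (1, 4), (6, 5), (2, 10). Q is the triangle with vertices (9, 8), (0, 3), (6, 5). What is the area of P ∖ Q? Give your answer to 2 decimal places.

|P| = 14.5, |P∩Q| = 2.0077.
|P ∖ Q| = |P| − |P∩Q| = 14.5 − 2.0077 = 12.49.

12.49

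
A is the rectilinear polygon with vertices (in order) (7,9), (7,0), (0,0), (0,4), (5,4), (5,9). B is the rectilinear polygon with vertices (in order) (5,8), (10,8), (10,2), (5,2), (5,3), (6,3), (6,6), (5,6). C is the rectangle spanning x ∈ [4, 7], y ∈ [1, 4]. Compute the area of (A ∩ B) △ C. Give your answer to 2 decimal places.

|A ∩ B| = 9.
|(A ∩ B) ∩ C| = 3.
|(A ∩ B) △ C| = 9 + 9 − 6 = 12.00.

12.00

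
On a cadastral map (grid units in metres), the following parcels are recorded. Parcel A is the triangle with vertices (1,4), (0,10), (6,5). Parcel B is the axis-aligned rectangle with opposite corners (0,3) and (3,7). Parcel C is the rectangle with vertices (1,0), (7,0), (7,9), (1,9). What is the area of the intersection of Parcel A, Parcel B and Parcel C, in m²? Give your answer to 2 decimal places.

5.60

The intersection is the polygon with vertices (3,7), (3,4.4), (1,4), (1,7).
By the shoelace formula its area is 5.60.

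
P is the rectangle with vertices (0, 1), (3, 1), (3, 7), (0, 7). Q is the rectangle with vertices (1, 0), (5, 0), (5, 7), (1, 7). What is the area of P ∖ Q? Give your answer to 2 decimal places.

|P∩Q|: x∈[1,3], y∈[1,7] → 2·6 = 12.
|P| = 18.
|P ∖ Q| = |P| − |P∩Q| = 18 − 12 = 6.00.

6.00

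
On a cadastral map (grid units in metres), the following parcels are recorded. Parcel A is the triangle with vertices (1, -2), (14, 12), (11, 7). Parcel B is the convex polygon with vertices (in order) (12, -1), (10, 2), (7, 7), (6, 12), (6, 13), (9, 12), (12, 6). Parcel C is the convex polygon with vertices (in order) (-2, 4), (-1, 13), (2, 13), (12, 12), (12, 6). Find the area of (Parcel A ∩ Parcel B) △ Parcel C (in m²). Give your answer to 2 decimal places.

|Parcel A ∩ Parcel B| = 4.3514.
|(Parcel A ∩ Parcel B) ∩ Parcel C| = 3.7158.
|(Parcel A ∩ Parcel B) △ Parcel C| = 4.3514 + 102.5 − 7.4316 = 99.42.

99.42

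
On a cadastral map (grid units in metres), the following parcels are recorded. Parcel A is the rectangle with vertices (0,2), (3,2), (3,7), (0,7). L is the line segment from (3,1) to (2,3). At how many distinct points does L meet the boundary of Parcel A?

1

The segment meets the boundary at (2.5,2).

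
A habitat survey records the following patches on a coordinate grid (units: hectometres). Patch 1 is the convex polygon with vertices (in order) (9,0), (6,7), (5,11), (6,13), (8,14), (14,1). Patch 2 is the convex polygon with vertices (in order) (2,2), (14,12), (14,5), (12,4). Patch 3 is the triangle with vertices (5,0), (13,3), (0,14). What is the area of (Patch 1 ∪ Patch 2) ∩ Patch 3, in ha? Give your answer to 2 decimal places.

29.32

The region (Patch 1 ∪ Patch 2) ∩ Patch 3 is the polygon with vertices (4.133,2.427), (3.761,3.468), (6.526,5.772), (6,7), (5.39,9.439), (13,3), (8.446,1.292), (7.658,3.132).
By the shoelace formula its area is 29.32.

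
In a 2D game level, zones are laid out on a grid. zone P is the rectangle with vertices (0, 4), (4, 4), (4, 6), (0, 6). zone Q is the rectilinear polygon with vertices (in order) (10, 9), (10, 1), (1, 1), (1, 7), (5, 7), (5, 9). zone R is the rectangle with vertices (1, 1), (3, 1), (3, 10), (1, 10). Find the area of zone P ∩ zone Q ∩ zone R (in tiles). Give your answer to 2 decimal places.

The intersection is the polygon with vertices (1,4), (1,6), (3,6), (3,4).
By the shoelace formula its area is 4.00.

4.00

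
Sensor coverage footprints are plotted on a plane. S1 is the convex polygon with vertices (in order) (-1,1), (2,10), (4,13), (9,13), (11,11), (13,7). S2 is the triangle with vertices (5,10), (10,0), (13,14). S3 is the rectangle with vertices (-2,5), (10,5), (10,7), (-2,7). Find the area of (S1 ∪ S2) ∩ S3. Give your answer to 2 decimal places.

18.67

The region (S1 ∪ S2) ∩ S3 is the polygon with vertices (1,7), (10,7), (10,5), (0.333,5).
By the shoelace formula its area is 18.67.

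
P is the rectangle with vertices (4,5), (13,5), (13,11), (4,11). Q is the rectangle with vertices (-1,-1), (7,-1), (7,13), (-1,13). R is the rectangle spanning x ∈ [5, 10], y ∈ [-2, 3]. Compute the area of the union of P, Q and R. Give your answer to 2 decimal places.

165.00

By inclusion–exclusion:
Individual areas: |P| = 54, |Q| = 112, |R| = 25.
|P∩Q|: x∈[4,7], y∈[5,11] → 3·6 = 18.
|P∩R| = 0 (no overlap).
|Q∩R|: x∈[5,7], y∈[-1,3] → 2·4 = 8.
|P∩Q∩R| = 0.
|P ∪ Q ∪ R| = 191 − 26 + 0 = 165.00.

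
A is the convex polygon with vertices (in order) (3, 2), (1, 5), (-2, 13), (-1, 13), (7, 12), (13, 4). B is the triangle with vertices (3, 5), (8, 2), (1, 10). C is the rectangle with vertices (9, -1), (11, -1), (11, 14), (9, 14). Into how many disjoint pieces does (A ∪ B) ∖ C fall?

(A ∪ B) ∖ C splits into 2 disjoint pieces (area 84.986, area 3.0667).

2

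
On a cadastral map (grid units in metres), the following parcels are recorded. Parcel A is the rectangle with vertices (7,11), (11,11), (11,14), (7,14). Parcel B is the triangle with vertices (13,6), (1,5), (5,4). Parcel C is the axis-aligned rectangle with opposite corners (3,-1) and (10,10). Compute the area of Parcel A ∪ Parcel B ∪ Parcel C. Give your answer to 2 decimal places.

90.42

By inclusion–exclusion:
Individual areas: |Parcel A| = 12, |Parcel B| = 8, |Parcel C| = 77.
|Parcel A∩Parcel B| = 0.
|Parcel A∩Parcel C| = 0 (no overlap).
|Parcel B∩Parcel C| = 6.5833.
|Parcel A∩Parcel B∩Parcel C| = 0.
|Parcel A ∪ Parcel B ∪ Parcel C| = 97 − 6.5833 + 0 = 90.42.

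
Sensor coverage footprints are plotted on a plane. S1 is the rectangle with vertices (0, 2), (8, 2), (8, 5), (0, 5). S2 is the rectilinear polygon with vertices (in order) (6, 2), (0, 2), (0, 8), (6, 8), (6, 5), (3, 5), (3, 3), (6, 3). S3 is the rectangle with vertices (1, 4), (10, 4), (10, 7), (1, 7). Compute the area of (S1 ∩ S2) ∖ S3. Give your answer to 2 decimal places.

|S1 ∩ S2| = 12.
|(S1 ∩ S2) ∩ S3| = 2.
|(S1 ∩ S2) ∖ S3| = 12 − 2 = 10.00.

10.00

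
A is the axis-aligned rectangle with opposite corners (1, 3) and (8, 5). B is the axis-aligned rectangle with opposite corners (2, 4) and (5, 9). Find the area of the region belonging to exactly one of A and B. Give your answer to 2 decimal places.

|A∩B|: x∈[2,5], y∈[4,5] → 3·1 = 3.
|A △ B| = |A| + |B| − 2·|A∩B| = 14 + 15 − 6 = 23.00.

23.00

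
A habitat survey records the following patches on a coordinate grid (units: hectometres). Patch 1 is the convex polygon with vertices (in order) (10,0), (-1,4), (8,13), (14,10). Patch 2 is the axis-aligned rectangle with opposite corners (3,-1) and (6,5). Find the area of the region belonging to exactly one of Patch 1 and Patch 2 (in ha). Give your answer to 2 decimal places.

103.50

|Patch 1| = 103.5, |Patch 2| = 18, |Patch 1∩Patch 2| = 9.
|Patch 1 △ Patch 2| = |Patch 1| + |Patch 2| − 2·|Patch 1∩Patch 2| = 103.5 + 18 − 18 = 103.50.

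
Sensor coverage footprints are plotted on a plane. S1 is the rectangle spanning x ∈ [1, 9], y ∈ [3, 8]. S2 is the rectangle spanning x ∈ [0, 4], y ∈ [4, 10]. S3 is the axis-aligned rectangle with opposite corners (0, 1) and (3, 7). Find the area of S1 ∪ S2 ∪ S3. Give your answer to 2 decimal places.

59.00

By inclusion–exclusion:
Individual areas: |S1| = 40, |S2| = 24, |S3| = 18.
|S1∩S2|: x∈[1,4], y∈[4,8] → 3·4 = 12.
|S1∩S3|: x∈[1,3], y∈[3,7] → 2·4 = 8.
|S2∩S3|: x∈[0,3], y∈[4,7] → 3·3 = 9.
|S1∩S2∩S3| = 6.
|S1 ∪ S2 ∪ S3| = 82 − 29 + 6 = 59.00.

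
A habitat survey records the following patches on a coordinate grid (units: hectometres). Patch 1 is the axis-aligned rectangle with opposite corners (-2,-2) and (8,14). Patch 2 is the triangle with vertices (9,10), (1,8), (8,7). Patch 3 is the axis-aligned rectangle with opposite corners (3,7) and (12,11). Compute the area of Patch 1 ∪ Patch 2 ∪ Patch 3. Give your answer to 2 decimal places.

By inclusion–exclusion:
Individual areas: |Patch 1| = 160, |Patch 2| = 11, |Patch 3| = 36.
|Patch 1∩Patch 2| = 9.625.
|Patch 1∩Patch 3|: x∈[3,8], y∈[7,11] → 5·4 = 20.
|Patch 2∩Patch 3| = 10.2143.
|Patch 1∩Patch 2∩Patch 3| = 8.8393.
|Patch 1 ∪ Patch 2 ∪ Patch 3| = 207 − 39.8393 + 8.8393 = 176.00.

176.00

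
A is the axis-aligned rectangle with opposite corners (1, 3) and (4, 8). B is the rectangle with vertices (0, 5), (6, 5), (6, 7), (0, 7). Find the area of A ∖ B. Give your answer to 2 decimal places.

9.00

|A∩B|: x∈[1,4], y∈[5,7] → 3·2 = 6.
|A| = 15.
|A ∖ B| = |A| − |A∩B| = 15 − 6 = 9.00.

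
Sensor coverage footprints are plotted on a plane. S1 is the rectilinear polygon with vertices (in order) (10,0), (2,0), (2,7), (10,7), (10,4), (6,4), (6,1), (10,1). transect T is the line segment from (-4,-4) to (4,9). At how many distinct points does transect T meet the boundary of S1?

The segment meets the boundary at (2.769,7), (2,5.75).

2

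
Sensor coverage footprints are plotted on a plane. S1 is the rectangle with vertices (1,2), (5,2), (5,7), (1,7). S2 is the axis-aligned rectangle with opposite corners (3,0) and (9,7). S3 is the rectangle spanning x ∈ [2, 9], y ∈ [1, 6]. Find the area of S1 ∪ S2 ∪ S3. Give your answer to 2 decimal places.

By inclusion–exclusion:
Individual areas: |S1| = 20, |S2| = 42, |S3| = 35.
|S1∩S2|: x∈[3,5], y∈[2,7] → 2·5 = 10.
|S1∩S3|: x∈[2,5], y∈[2,6] → 3·4 = 12.
|S2∩S3|: x∈[3,9], y∈[1,6] → 6·5 = 30.
|S1∩S2∩S3| = 8.
|S1 ∪ S2 ∪ S3| = 97 − 52 + 8 = 53.00.

53.00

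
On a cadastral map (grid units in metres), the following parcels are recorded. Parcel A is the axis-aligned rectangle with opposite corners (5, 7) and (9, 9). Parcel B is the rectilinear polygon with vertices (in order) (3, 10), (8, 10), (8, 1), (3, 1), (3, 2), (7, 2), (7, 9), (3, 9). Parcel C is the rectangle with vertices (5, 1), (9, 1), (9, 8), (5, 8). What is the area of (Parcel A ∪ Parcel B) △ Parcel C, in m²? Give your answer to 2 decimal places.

|Parcel A ∪ Parcel B| = 23.
|(Parcel A ∪ Parcel B) ∩ Parcel C| = 12.
|(Parcel A ∪ Parcel B) △ Parcel C| = 23 + 28 − 24 = 27.00.

27.00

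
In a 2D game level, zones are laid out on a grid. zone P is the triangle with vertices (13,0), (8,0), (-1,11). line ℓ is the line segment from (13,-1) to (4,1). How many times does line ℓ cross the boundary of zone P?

2

The segment meets the boundary at (7.889,0.136), (8.5,0).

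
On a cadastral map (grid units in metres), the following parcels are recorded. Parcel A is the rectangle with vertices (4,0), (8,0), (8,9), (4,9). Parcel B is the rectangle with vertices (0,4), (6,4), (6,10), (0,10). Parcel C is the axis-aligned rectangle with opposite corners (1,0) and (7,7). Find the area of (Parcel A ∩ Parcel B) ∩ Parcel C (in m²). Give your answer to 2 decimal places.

6.00

The region (Parcel A ∩ Parcel B) ∩ Parcel C is the polygon with vertices (6,4), (4,4), (4,7), (6,7).
By the shoelace formula its area is 6.00.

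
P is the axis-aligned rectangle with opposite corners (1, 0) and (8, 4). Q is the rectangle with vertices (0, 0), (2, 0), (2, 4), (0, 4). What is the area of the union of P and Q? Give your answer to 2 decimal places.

32.00

By inclusion–exclusion:
Individual areas: |P| = 28, |Q| = 8.
|P∩Q|: x∈[1,2], y∈[0,4] → 1·4 = 4.
|P ∪ Q| = 36 − 4 = 32.00.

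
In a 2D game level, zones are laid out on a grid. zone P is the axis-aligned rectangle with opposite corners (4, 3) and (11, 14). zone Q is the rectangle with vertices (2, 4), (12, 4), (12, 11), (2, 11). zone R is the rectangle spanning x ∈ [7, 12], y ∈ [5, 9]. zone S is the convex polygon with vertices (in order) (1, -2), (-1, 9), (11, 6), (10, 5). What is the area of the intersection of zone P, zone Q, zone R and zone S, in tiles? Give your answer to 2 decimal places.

The intersection is the polygon with vertices (7,5), (7,7), (11,6), (10,5).
By the shoelace formula its area is 5.50.

5.50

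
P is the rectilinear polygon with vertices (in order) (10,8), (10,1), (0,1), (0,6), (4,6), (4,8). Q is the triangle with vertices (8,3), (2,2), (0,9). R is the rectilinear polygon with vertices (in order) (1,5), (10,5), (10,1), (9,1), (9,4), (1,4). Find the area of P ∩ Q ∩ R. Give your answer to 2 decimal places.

4.71

The intersection is the polygon with vertices (6.667,4), (1.429,4), (1.143,5), (5.333,5).
By the shoelace formula its area is 4.71.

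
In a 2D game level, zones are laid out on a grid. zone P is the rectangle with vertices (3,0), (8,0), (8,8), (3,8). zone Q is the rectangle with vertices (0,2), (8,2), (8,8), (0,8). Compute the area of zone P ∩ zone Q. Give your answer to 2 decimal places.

|zone P∩zone Q|: x∈[3,8], y∈[2,8] → 5·6 = 30.

30.00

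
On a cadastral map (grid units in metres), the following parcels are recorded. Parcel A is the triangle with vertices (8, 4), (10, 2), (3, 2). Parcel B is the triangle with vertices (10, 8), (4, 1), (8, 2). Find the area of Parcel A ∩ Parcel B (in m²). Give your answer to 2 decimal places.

4.45

The intersection is the polygon with vertices (8.5,3.5), (8,2), (4.857,2), (5.826,3.13), (8,4).
By the shoelace formula its area is 4.45.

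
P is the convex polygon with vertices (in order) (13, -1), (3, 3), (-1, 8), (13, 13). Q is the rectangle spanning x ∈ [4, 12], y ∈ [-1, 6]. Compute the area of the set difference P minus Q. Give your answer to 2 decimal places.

|P| = 115, |P∩Q| = 40.
|P ∖ Q| = |P| − |P∩Q| = 115 − 40 = 75.00.

75.00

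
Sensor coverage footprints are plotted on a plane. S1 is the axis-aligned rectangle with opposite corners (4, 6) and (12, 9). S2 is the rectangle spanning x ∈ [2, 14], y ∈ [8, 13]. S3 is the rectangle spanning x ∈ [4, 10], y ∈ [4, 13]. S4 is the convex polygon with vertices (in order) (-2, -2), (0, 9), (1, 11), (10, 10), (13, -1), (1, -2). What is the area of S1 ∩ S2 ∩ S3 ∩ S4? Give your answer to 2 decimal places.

6.00

The intersection is the polygon with vertices (10,8), (4,8), (4,9), (10,9).
By the shoelace formula its area is 6.00.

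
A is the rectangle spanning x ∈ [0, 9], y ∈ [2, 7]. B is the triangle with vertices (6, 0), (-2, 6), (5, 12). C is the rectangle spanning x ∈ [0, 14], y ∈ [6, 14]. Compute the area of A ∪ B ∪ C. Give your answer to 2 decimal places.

153.71

By inclusion–exclusion:
Individual areas: |A| = 45, |B| = 45, |C| = 112.
|A∩B| = 23.9583.
|A∩C|: x∈[0,9], y∈[6,7] → 9·1 = 9.
|B∩C| = 20.7857.
|A∩B∩C| = 5.4583.
|A ∪ B ∪ C| = 202 − 53.744 + 5.4583 = 153.71.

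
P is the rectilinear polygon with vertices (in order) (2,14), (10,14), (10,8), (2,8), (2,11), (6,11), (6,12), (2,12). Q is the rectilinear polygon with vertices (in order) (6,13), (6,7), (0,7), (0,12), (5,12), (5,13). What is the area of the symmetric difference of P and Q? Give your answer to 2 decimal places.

49.00

|P| = 44, |Q| = 31, |P∩Q| = 13.
|P △ Q| = |P| + |Q| − 2·|P∩Q| = 44 + 31 − 26 = 49.00.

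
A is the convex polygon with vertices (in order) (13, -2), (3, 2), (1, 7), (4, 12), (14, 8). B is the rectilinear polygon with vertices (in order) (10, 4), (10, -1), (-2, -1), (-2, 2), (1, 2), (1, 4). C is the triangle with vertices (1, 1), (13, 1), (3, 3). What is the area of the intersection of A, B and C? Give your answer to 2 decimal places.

The intersection is the polygon with vertices (2.714,2.714), (3,3), (10,1.6), (10,1), (5.5,1), (3,2).
By the shoelace formula its area is 7.99.

7.99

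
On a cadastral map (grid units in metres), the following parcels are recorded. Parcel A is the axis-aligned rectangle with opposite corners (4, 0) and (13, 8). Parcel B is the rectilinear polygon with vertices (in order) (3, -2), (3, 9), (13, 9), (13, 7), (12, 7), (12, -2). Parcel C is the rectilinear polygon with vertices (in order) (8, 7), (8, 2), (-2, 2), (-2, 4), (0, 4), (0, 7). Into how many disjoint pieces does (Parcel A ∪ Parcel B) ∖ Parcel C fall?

1

(Parcel A ∪ Parcel B) ∖ Parcel C is a single connected region.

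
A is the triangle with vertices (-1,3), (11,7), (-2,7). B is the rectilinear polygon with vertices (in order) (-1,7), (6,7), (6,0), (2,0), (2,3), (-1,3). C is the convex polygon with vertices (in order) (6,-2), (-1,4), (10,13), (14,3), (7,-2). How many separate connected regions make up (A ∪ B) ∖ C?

(A ∪ B) ∖ C splits into 2 disjoint pieces (area 1.1905, area 8.0833).

2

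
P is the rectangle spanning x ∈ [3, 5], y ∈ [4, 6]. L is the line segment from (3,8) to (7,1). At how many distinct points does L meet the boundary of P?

2

The segment meets the boundary at (5,4.5), (4.143,6).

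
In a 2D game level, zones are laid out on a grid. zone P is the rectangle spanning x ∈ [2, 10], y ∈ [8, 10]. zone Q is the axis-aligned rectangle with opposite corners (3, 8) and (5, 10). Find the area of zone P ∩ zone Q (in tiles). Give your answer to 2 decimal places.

4.00

|zone P∩zone Q|: x∈[3,5], y∈[8,10] → 2·2 = 4.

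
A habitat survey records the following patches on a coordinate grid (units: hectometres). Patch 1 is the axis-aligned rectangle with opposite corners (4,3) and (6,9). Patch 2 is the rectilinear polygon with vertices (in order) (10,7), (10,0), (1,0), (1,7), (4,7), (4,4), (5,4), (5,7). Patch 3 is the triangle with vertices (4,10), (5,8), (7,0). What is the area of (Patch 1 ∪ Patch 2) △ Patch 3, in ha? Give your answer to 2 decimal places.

|Patch 1 ∪ Patch 2| = 67.
|(Patch 1 ∪ Patch 2) ∩ Patch 3| = 1.9.
|(Patch 1 ∪ Patch 2) △ Patch 3| = 67 + 2 − 3.8 = 65.20.

65.20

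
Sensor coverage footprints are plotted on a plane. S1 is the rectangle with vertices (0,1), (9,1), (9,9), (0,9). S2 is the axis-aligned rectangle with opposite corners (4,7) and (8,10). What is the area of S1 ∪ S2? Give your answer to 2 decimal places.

76.00

By inclusion–exclusion:
Individual areas: |S1| = 72, |S2| = 12.
|S1∩S2|: x∈[4,8], y∈[7,9] → 4·2 = 8.
|S1 ∪ S2| = 84 − 8 = 76.00.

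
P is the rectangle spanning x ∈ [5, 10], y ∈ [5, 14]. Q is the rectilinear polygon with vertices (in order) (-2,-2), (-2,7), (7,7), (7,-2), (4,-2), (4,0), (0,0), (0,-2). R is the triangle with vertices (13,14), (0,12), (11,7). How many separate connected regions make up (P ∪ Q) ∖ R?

2

(P ∪ Q) ∖ R splits into 2 disjoint pieces (area 4.2308, area 86.9545).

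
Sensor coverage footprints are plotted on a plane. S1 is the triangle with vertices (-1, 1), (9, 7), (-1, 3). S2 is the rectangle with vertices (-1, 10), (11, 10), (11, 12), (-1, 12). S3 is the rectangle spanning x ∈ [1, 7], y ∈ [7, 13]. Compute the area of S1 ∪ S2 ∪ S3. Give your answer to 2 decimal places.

By inclusion–exclusion:
Individual areas: |S1| = 10, |S2| = 24, |S3| = 36.
|S1∩S2| = 0.
|S1∩S3| = 0.
|S2∩S3|: x∈[1,7], y∈[10,12] → 6·2 = 12.
|S1∩S2∩S3| = 0.
|S1 ∪ S2 ∪ S3| = 70 − 12 + 0 = 58.00.

58.00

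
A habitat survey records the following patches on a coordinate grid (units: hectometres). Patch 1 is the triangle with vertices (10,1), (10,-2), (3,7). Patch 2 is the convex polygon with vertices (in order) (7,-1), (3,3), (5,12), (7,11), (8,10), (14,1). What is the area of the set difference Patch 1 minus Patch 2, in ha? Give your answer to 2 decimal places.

1.21

|Patch 1| = 10.5, |Patch 1∩Patch 2| = 9.292.
|Patch 1 ∖ Patch 2| = |Patch 1| − |Patch 1∩Patch 2| = 10.5 − 9.292 = 1.21.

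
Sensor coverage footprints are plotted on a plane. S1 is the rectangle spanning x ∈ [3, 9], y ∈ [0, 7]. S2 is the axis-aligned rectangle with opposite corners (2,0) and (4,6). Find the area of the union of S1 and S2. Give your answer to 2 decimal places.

By inclusion–exclusion:
Individual areas: |S1| = 42, |S2| = 12.
|S1∩S2|: x∈[3,4], y∈[0,6] → 1·6 = 6.
|S1 ∪ S2| = 54 − 6 = 48.00.

48.00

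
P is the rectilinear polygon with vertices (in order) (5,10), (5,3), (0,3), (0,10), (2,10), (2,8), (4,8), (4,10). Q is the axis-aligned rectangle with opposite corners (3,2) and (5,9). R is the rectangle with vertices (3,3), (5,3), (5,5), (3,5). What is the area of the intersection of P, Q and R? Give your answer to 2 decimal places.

4.00

The intersection is the polygon with vertices (3,3), (3,5), (5,5), (5,3).
By the shoelace formula its area is 4.00.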